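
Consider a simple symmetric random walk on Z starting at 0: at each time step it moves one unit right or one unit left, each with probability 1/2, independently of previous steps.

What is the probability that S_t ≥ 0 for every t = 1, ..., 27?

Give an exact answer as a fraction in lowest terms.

Answer: 5014575/33554432

Derivation:
Let f(t,s) = #length-t paths at position s with S_1..S_t all ≥ 0.
f(t,s) = f(t-1,s-1) + f(t-1,s+1) for s ≥ 0; f(t,s) = 0 for s < 0.
t=0: f(0,0)=1
t=1: f(1,1)=1
t=2: f(2,0)=1 f(2,2)=1
t=3: f(3,1)=2 f(3,3)=1
t=4: f(4,0)=2 f(4,2)=3 f(4,4)=1
t=5: f(5,1)=5 f(5,3)=4 f(5,5)=1
t=6: f(6,0)=5 f(6,2)=9 f(6,4)=5 f(6,6)=1
t=7: f(7,1)=14 f(7,3)=14 f(7,5)=6 f(7,7)=1
t=8: f(8,0)=14 f(8,2)=28 f(8,4)=20 f(8,6)=7 f(8,8)=1
t=9: f(9,1)=42 f(9,3)=48 f(9,5)=27 f(9,7)=8 f(9,9)=1
t=10: f(10,0)=42 f(10,2)=90 f(10,4)=75 f(10,6)=35 f(10,8)=9 f(10,10)=1
t=11: f(11,1)=132 f(11,3)=165 f(11,5)=110 f(11,7)=44 f(11,9)=10 f(11,11)=1
t=12: f(12,0)=132 f(12,2)=297 f(12,4)=275 f(12,6)=154 f(12,8)=54 f(12,10)=11 f(12,12)=1
t=13: f(13,1)=429 f(13,3)=572 f(13,5)=429 f(13,7)=208 f(13,9)=65 f(13,11)=12 f(13,13)=1
t=14: f(14,0)=429 f(14,2)=1001 f(14,4)=1001 f(14,6)=637 f(14,8)=273 f(14,10)=77 f(14,12)=13 f(14,14)=1
t=15: f(15,1)=1430 f(15,3)=2002 f(15,5)=1638 f(15,7)=910 f(15,9)=350 f(15,11)=90 f(15,13)=14 f(15,15)=1
t=16: f(16,0)=1430 f(16,2)=3432 f(16,4)=3640 f(16,6)=2548 f(16,8)=1260 f(16,10)=440 f(16,12)=104 f(16,14)=15 f(16,16)=1
t=17: f(17,1)=4862 f(17,3)=7072 f(17,5)=6188 f(17,7)=3808 f(17,9)=1700 f(17,11)=544 f(17,13)=119 f(17,15)=16 f(17,17)=1
t=18: f(18,0)=4862 f(18,2)=11934 f(18,4)=13260 f(18,6)=9996 f(18,8)=5508 f(18,10)=2244 f(18,12)=663 f(18,14)=135 f(18,16)=17 f(18,18)=1
t=19: f(19,1)=16796 f(19,3)=25194 f(19,5)=23256 f(19,7)=15504 f(19,9)=7752 f(19,11)=2907 f(19,13)=798 f(19,15)=152 f(19,17)=18 f(19,19)=1
t=20: f(20,0)=16796 f(20,2)=41990 f(20,4)=48450 f(20,6)=38760 f(20,8)=23256 f(20,10)=10659 f(20,12)=3705 f(20,14)=950 f(20,16)=170 f(20,18)=19 f(20,20)=1
t=21: f(21,1)=58786 f(21,3)=90440 f(21,5)=87210 f(21,7)=62016 f(21,9)=33915 f(21,11)=14364 f(21,13)=4655 f(21,15)=1120 f(21,17)=189 f(21,19)=20 f(21,21)=1
t=22: f(22,0)=58786 f(22,2)=149226 f(22,4)=177650 f(22,6)=149226 f(22,8)=95931 f(22,10)=48279 f(22,12)=19019 f(22,14)=5775 f(22,16)=1309 f(22,18)=209 f(22,20)=21 f(22,22)=1
t=23: f(23,1)=208012 f(23,3)=326876 f(23,5)=326876 f(23,7)=245157 f(23,9)=144210 f(23,11)=67298 f(23,13)=24794 f(23,15)=7084 f(23,17)=1518 f(23,19)=230 f(23,21)=22 f(23,23)=1
t=24: f(24,0)=208012 f(24,2)=534888 f(24,4)=653752 f(24,6)=572033 f(24,8)=389367 f(24,10)=211508 f(24,12)=92092 f(24,14)=31878 f(24,16)=8602 f(24,18)=1748 f(24,20)=252 f(24,22)=23 f(24,24)=1
t=25: f(25,1)=742900 f(25,3)=1188640 f(25,5)=1225785 f(25,7)=961400 f(25,9)=600875 f(25,11)=303600 f(25,13)=123970 f(25,15)=40480 f(25,17)=10350 f(25,19)=2000 f(25,21)=275 f(25,23)=24 f(25,25)=1
t=26: f(26,0)=742900 f(26,2)=1931540 f(26,4)=2414425 f(26,6)=2187185 f(26,8)=1562275 f(26,10)=904475 f(26,12)=427570 f(26,14)=164450 f(26,16)=50830 f(26,18)=12350 f(26,20)=2275 f(26,22)=299 f(26,24)=25 f(26,26)=1
t=27: f(27,1)=2674440 f(27,3)=4345965 f(27,5)=4601610 f(27,7)=3749460 f(27,9)=2466750 f(27,11)=1332045 f(27,13)=592020 f(27,15)=215280 f(27,17)=63180 f(27,19)=14625 f(27,21)=2574 f(27,23)=324 f(27,25)=26 f(27,27)=1
Σ_s f(27,s) = 20058300
P = 20058300/134217728 = 5014575/33554432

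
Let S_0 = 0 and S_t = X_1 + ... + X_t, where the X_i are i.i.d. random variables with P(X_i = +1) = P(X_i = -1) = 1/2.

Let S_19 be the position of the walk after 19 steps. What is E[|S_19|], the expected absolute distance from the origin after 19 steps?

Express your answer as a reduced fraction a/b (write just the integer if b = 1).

Answer: 230945/65536

Derivation:
S_19 takes values m ≡ 1 (mod 2) with |m| ≤ 19; P(S_19=m) = C(19,(19+m)/2)/2^19.
Total paths: 2^19 = 524288
Distribution: P(S=-19)=1/524288, P(S=-17)=19/524288, P(S=-15)=171/524288, P(S=-13)=969/524288, P(S=-11)=3876/524288, P(S=-9)=11628/524288, P(S=-7)=27132/524288, P(S=-5)=50388/524288, P(S=-3)=75582/524288, P(S=-1)=92378/524288, P(S=1)=92378/524288, P(S=3)=75582/524288, P(S=5)=50388/524288, P(S=7)=27132/524288, P(S=9)=11628/524288, P(S=11)=3876/524288, P(S=13)=969/524288, P(S=15)=171/524288, P(S=17)=19/524288, P(S=19)=1/524288
E[|S_19|] = Σ_m |m|·P(S_19=m) = 1847560/524288 = 230945/65536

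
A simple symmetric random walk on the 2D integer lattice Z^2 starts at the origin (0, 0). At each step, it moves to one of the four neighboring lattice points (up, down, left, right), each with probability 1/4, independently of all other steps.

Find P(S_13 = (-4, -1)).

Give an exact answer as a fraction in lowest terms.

Let h be the number of horizontal steps (so 13-h are vertical). To end at (-4,-1) need (h-4)/2 right-steps and ((13-h)-1)/2 up-steps.
Sum over h with 4 ≤ h ≤ 12, h ≡ 0 (mod 2), 13-h ≡ 1 (mod 2):
h=4: C(13,4)·C(4,0)·C(9,4) = 715·1·126 = 90090
h=6: C(13,6)·C(6,1)·C(7,3) = 1716·6·35 = 360360
h=8: C(13,8)·C(8,2)·C(5,2) = 1287·28·10 = 360360
h=10: C(13,10)·C(10,3)·C(3,1) = 286·120·3 = 102960
h=12: C(13,12)·C(12,4)·C(1,0) = 13·495·1 = 6435
Total favorable: 920205
Total paths: 4^13 = 67108864
P = 920205/67108864 = 920205/67108864

Answer: 920205/67108864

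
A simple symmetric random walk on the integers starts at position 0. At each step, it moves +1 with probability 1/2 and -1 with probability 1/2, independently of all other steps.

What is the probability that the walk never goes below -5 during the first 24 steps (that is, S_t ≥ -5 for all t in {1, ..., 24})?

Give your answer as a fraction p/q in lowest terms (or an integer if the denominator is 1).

Let f(t,s) = #length-t paths at position s with S_1..S_t all ≥ -5.
f(t,s) = f(t-1,s-1) + f(t-1,s+1) for s ≥ -5; f(t,s) = 0 for s < -5.
t=0: f(0,0)=1
t=1: f(1,-1)=1 f(1,1)=1
t=2: f(2,-2)=1 f(2,0)=2 f(2,2)=1
t=3: f(3,-3)=1 f(3,-1)=3 f(3,1)=3 f(3,3)=1
t=4: f(4,-4)=1 f(4,-2)=4 f(4,0)=6 f(4,2)=4 f(4,4)=1
t=5: f(5,-5)=1 f(5,-3)=5 f(5,-1)=10 f(5,1)=10 f(5,3)=5 f(5,5)=1
t=6: f(6,-4)=6 f(6,-2)=15 f(6,0)=20 f(6,2)=15 f(6,4)=6 f(6,6)=1
t=7: f(7,-5)=6 f(7,-3)=21 f(7,-1)=35 f(7,1)=35 f(7,3)=21 f(7,5)=7 f(7,7)=1
t=8: f(8,-4)=27 f(8,-2)=56 f(8,0)=70 f(8,2)=56 f(8,4)=28 f(8,6)=8 f(8,8)=1
t=9: f(9,-5)=27 f(9,-3)=83 f(9,-1)=126 f(9,1)=126 f(9,3)=84 f(9,5)=36 f(9,7)=9 f(9,9)=1
t=10: f(10,-4)=110 f(10,-2)=209 f(10,0)=252 f(10,2)=210 f(10,4)=120 f(10,6)=45 f(10,8)=10 f(10,10)=1
t=11: f(11,-5)=110 f(11,-3)=319 f(11,-1)=461 f(11,1)=462 f(11,3)=330 f(11,5)=165 f(11,7)=55 f(11,9)=11 f(11,11)=1
t=12: f(12,-4)=429 f(12,-2)=780 f(12,0)=923 f(12,2)=792 f(12,4)=495 f(12,6)=220 f(12,8)=66 f(12,10)=12 f(12,12)=1
t=13: f(13,-5)=429 f(13,-3)=1209 f(13,-1)=1703 f(13,1)=1715 f(13,3)=1287 f(13,5)=715 f(13,7)=286 f(13,9)=78 f(13,11)=13 f(13,13)=1
t=14: f(14,-4)=1638 f(14,-2)=2912 f(14,0)=3418 f(14,2)=3002 f(14,4)=2002 f(14,6)=1001 f(14,8)=364 f(14,10)=91 f(14,12)=14 f(14,14)=1
t=15: f(15,-5)=1638 f(15,-3)=4550 f(15,-1)=6330 f(15,1)=6420 f(15,3)=5004 f(15,5)=3003 f(15,7)=1365 f(15,9)=455 f(15,11)=105 f(15,13)=15 f(15,15)=1
t=16: f(16,-4)=6188 f(16,-2)=10880 f(16,0)=12750 f(16,2)=11424 f(16,4)=8007 f(16,6)=4368 f(16,8)=1820 f(16,10)=560 f(16,12)=120 f(16,14)=16 f(16,16)=1
t=17: f(17,-5)=6188 f(17,-3)=17068 f(17,-1)=23630 f(17,1)=24174 f(17,3)=19431 f(17,5)=12375 f(17,7)=6188 f(17,9)=2380 f(17,11)=680 f(17,13)=136 f(17,15)=17 f(17,17)=1
t=18: f(18,-4)=23256 f(18,-2)=40698 f(18,0)=47804 f(18,2)=43605 f(18,4)=31806 f(18,6)=18563 f(18,8)=8568 f(18,10)=3060 f(18,12)=816 f(18,14)=153 f(18,16)=18 f(18,18)=1
t=19: f(19,-5)=23256 f(19,-3)=63954 f(19,-1)=88502 f(19,1)=91409 f(19,3)=75411 f(19,5)=50369 f(19,7)=27131 f(19,9)=11628 f(19,11)=3876 f(19,13)=969 f(19,15)=171 f(19,17)=19 f(19,19)=1
t=20: f(20,-4)=87210 f(20,-2)=152456 f(20,0)=179911 f(20,2)=166820 f(20,4)=125780 f(20,6)=77500 f(20,8)=38759 f(20,10)=15504 f(20,12)=4845 f(20,14)=1140 f(20,16)=190 f(20,18)=20 f(20,20)=1
t=21: f(21,-5)=87210 f(21,-3)=239666 f(21,-1)=332367 f(21,1)=346731 f(21,3)=292600 f(21,5)=203280 f(21,7)=116259 f(21,9)=54263 f(21,11)=20349 f(21,13)=5985 f(21,15)=1330 f(21,17)=210 f(21,19)=21 f(21,21)=1
t=22: f(22,-4)=326876 f(22,-2)=572033 f(22,0)=679098 f(22,2)=639331 f(22,4)=495880 f(22,6)=319539 f(22,8)=170522 f(22,10)=74612 f(22,12)=26334 f(22,14)=7315 f(22,16)=1540 f(22,18)=231 f(22,20)=22 f(22,22)=1
t=23: f(23,-5)=326876 f(23,-3)=898909 f(23,-1)=1251131 f(23,1)=1318429 f(23,3)=1135211 f(23,5)=815419 f(23,7)=490061 f(23,9)=245134 f(23,11)=100946 f(23,13)=33649 f(23,15)=8855 f(23,17)=1771 f(23,19)=253 f(23,21)=23 f(23,23)=1
t=24: f(24,-4)=1225785 f(24,-2)=2150040 f(24,0)=2569560 f(24,2)=2453640 f(24,4)=1950630 f(24,6)=1305480 f(24,8)=735195 f(24,10)=346080 f(24,12)=134595 f(24,14)=42504 f(24,16)=10626 f(24,18)=2024 f(24,20)=276 f(24,22)=24 f(24,24)=1
Σ_s f(24,s) = 12926460
P = 12926460/16777216 = 3231615/4194304

Answer: 3231615/4194304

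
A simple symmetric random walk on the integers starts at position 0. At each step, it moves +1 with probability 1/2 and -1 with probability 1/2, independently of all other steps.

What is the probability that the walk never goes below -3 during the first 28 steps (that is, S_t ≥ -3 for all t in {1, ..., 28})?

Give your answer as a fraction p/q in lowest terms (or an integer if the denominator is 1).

Let f(t,s) = #length-t paths at position s with S_1..S_t all ≥ -3.
f(t,s) = f(t-1,s-1) + f(t-1,s+1) for s ≥ -3; f(t,s) = 0 for s < -3.
t=0: f(0,0)=1
t=1: f(1,-1)=1 f(1,1)=1
t=2: f(2,-2)=1 f(2,0)=2 f(2,2)=1
t=3: f(3,-3)=1 f(3,-1)=3 f(3,1)=3 f(3,3)=1
t=4: f(4,-2)=4 f(4,0)=6 f(4,2)=4 f(4,4)=1
t=5: f(5,-3)=4 f(5,-1)=10 f(5,1)=10 f(5,3)=5 f(5,5)=1
t=6: f(6,-2)=14 f(6,0)=20 f(6,2)=15 f(6,4)=6 f(6,6)=1
t=7: f(7,-3)=14 f(7,-1)=34 f(7,1)=35 f(7,3)=21 f(7,5)=7 f(7,7)=1
t=8: f(8,-2)=48 f(8,0)=69 f(8,2)=56 f(8,4)=28 f(8,6)=8 f(8,8)=1
t=9: f(9,-3)=48 f(9,-1)=117 f(9,1)=125 f(9,3)=84 f(9,5)=36 f(9,7)=9 f(9,9)=1
t=10: f(10,-2)=165 f(10,0)=242 f(10,2)=209 f(10,4)=120 f(10,6)=45 f(10,8)=10 f(10,10)=1
t=11: f(11,-3)=165 f(11,-1)=407 f(11,1)=451 f(11,3)=329 f(11,5)=165 f(11,7)=55 f(11,9)=11 f(11,11)=1
t=12: f(12,-2)=572 f(12,0)=858 f(12,2)=780 f(12,4)=494 f(12,6)=220 f(12,8)=66 f(12,10)=12 f(12,12)=1
t=13: f(13,-3)=572 f(13,-1)=1430 f(13,1)=1638 f(13,3)=1274 f(13,5)=714 f(13,7)=286 f(13,9)=78 f(13,11)=13 f(13,13)=1
t=14: f(14,-2)=2002 f(14,0)=3068 f(14,2)=2912 f(14,4)=1988 f(14,6)=1000 f(14,8)=364 f(14,10)=91 f(14,12)=14 f(14,14)=1
t=15: f(15,-3)=2002 f(15,-1)=5070 f(15,1)=5980 f(15,3)=4900 f(15,5)=2988 f(15,7)=1364 f(15,9)=455 f(15,11)=105 f(15,13)=15 f(15,15)=1
t=16: f(16,-2)=7072 f(16,0)=11050 f(16,2)=10880 f(16,4)=7888 f(16,6)=4352 f(16,8)=1819 f(16,10)=560 f(16,12)=120 f(16,14)=16 f(16,16)=1
t=17: f(17,-3)=7072 f(17,-1)=18122 f(17,1)=21930 f(17,3)=18768 f(17,5)=12240 f(17,7)=6171 f(17,9)=2379 f(17,11)=680 f(17,13)=136 f(17,15)=17 f(17,17)=1
t=18: f(18,-2)=25194 f(18,0)=40052 f(18,2)=40698 f(18,4)=31008 f(18,6)=18411 f(18,8)=8550 f(18,10)=3059 f(18,12)=816 f(18,14)=153 f(18,16)=18 f(18,18)=1
t=19: f(19,-3)=25194 f(19,-1)=65246 f(19,1)=80750 f(19,3)=71706 f(19,5)=49419 f(19,7)=26961 f(19,9)=11609 f(19,11)=3875 f(19,13)=969 f(19,15)=171 f(19,17)=19 f(19,19)=1
t=20: f(20,-2)=90440 f(20,0)=145996 f(20,2)=152456 f(20,4)=121125 f(20,6)=76380 f(20,8)=38570 f(20,10)=15484 f(20,12)=4844 f(20,14)=1140 f(20,16)=190 f(20,18)=20 f(20,20)=1
t=21: f(21,-3)=90440 f(21,-1)=236436 f(21,1)=298452 f(21,3)=273581 f(21,5)=197505 f(21,7)=114950 f(21,9)=54054 f(21,11)=20328 f(21,13)=5984 f(21,15)=1330 f(21,17)=210 f(21,19)=21 f(21,21)=1
t=22: f(22,-2)=326876 f(22,0)=534888 f(22,2)=572033 f(22,4)=471086 f(22,6)=312455 f(22,8)=169004 f(22,10)=74382 f(22,12)=26312 f(22,14)=7314 f(22,16)=1540 f(22,18)=231 f(22,20)=22 f(22,22)=1
t=23: f(23,-3)=326876 f(23,-1)=861764 f(23,1)=1106921 f(23,3)=1043119 f(23,5)=783541 f(23,7)=481459 f(23,9)=243386 f(23,11)=100694 f(23,13)=33626 f(23,15)=8854 f(23,17)=1771 f(23,19)=253 f(23,21)=23 f(23,23)=1
t=24: f(24,-2)=1188640 f(24,0)=1968685 f(24,2)=2150040 f(24,4)=1826660 f(24,6)=1265000 f(24,8)=724845 f(24,10)=344080 f(24,12)=134320 f(24,14)=42480 f(24,16)=10625 f(24,18)=2024 f(24,20)=276 f(24,22)=24 f(24,24)=1
t=25: f(25,-3)=1188640 f(25,-1)=3157325 f(25,1)=4118725 f(25,3)=3976700 f(25,5)=3091660 f(25,7)=1989845 f(25,9)=1068925 f(25,11)=478400 f(25,13)=176800 f(25,15)=53105 f(25,17)=12649 f(25,19)=2300 f(25,21)=300 f(25,23)=25 f(25,25)=1
t=26: f(26,-2)=4345965 f(26,0)=7276050 f(26,2)=8095425 f(26,4)=7068360 f(26,6)=5081505 f(26,8)=3058770 f(26,10)=1547325 f(26,12)=655200 f(26,14)=229905 f(26,16)=65754 f(26,18)=14949 f(26,20)=2600 f(26,22)=325 f(26,24)=26 f(26,26)=1
t=27: f(27,-3)=4345965 f(27,-1)=11622015 f(27,1)=15371475 f(27,3)=15163785 f(27,5)=12149865 f(27,7)=8140275 f(27,9)=4606095 f(27,11)=2202525 f(27,13)=885105 f(27,15)=295659 f(27,17)=80703 f(27,19)=17549 f(27,21)=2925 f(27,23)=351 f(27,25)=27 f(27,27)=1
t=28: f(28,-2)=15967980 f(28,0)=26993490 f(28,2)=30535260 f(28,4)=27313650 f(28,6)=20290140 f(28,8)=12746370 f(28,10)=6808620 f(28,12)=3087630 f(28,14)=1180764 f(28,16)=376362 f(28,18)=98252 f(28,20)=20474 f(28,22)=3276 f(28,24)=378 f(28,26)=28 f(28,28)=1
Σ_s f(28,s) = 145422675
P = 145422675/268435456 = 145422675/268435456

Answer: 145422675/268435456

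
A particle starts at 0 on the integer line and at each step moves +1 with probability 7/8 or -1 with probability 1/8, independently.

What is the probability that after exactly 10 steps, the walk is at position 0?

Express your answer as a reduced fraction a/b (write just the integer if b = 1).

To be at 0 after 10 steps: need exactly 5 steps of +1 and 5 of -1.
Number of such sequences: C(10,5) = 252
Each has probability (7/8)^5 · (1/8)^5 = 16807/1073741824
P = 252 · 16807/1073741824 = 1058841/268435456

Answer: 1058841/268435456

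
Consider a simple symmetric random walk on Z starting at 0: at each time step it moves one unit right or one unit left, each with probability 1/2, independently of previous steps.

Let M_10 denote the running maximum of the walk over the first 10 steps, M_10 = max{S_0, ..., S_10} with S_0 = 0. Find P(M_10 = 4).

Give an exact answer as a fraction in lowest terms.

Answer: 15/128

Derivation:
Let M_10 = max(S_0,...,S_10). Use the reflection principle: for j ≥ 1, #{paths with M_10 ≥ j} = #{S_10 ≥ j} + #{S_10 ≥ j+1}.
By reflection, #{M_10 ≥ 4} = #{S_10 ≥ 4} + #{S_10 ≥ 5} = 176 + 56 = 232.
#{M_10 ≥ 5} = #{S_10 ≥ 5} + #{S_10 ≥ 6} = 56 + 56 = 112.
#{M_10 = 4} = 232 - 112 = 120.
P(M_10 = 4) = 120/1024 = 15/128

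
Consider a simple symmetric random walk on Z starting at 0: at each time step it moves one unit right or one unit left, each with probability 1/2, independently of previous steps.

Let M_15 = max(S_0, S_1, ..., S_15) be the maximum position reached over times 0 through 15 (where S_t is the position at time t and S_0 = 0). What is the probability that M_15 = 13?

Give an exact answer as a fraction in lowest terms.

Let M_15 = max(S_0,...,S_15). Use the reflection principle: for j ≥ 1, #{paths with M_15 ≥ j} = #{S_15 ≥ j} + #{S_15 ≥ j+1}.
By reflection, #{M_15 ≥ 13} = #{S_15 ≥ 13} + #{S_15 ≥ 14} = 16 + 1 = 17.
#{M_15 ≥ 14} = #{S_15 ≥ 14} + #{S_15 ≥ 15} = 1 + 1 = 2.
#{M_15 = 13} = 17 - 2 = 15.
P(M_15 = 13) = 15/32768 = 15/32768

Answer: 15/32768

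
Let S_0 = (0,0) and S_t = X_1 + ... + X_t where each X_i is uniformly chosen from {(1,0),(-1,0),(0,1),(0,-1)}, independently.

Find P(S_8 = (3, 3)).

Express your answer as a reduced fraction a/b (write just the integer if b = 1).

Answer: 35/4096

Derivation:
Let h be the number of horizontal steps (so 8-h are vertical). To end at (3,3) need (h+3)/2 right-steps and ((8-h)+3)/2 up-steps.
Sum over h with 3 ≤ h ≤ 5, h ≡ 1 (mod 2), 8-h ≡ 1 (mod 2):
h=3: C(8,3)·C(3,3)·C(5,4) = 56·1·5 = 280
h=5: C(8,5)·C(5,4)·C(3,3) = 56·5·1 = 280
Total favorable: 560
Total paths: 4^8 = 65536
P = 560/65536 = 35/4096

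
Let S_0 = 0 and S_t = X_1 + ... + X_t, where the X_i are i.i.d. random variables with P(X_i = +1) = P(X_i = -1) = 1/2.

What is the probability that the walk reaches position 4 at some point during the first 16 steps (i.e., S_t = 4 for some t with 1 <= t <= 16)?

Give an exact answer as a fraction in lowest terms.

Count via complement. Let g(t,s) = #length-t paths at position s with S_1..S_t all ≠ 4.
g(t,s) = g(t-1,s-1) + g(t-1,s+1) for s ≠ 4; g(t,4) = 0.
t=0: g(0,0)=1
t=1: g(1,-1)=1 g(1,1)=1
t=2: g(2,-2)=1 g(2,0)=2 g(2,2)=1
t=3: g(3,-3)=1 g(3,-1)=3 g(3,1)=3 g(3,3)=1
t=4: g(4,-4)=1 g(4,-2)=4 g(4,0)=6 g(4,2)=4
t=5: g(5,-5)=1 g(5,-3)=5 g(5,-1)=10 g(5,1)=10 g(5,3)=4
t=6: g(6,-6)=1 g(6,-4)=6 g(6,-2)=15 g(6,0)=20 g(6,2)=14
t=7: g(7,-7)=1 g(7,-5)=7 g(7,-3)=21 g(7,-1)=35 g(7,1)=34 g(7,3)=14
t=8: g(8,-8)=1 g(8,-6)=8 g(8,-4)=28 g(8,-2)=56 g(8,0)=69 g(8,2)=48
t=9: g(9,-9)=1 g(9,-7)=9 g(9,-5)=36 g(9,-3)=84 g(9,-1)=125 g(9,1)=117 g(9,3)=48
t=10: g(10,-10)=1 g(10,-8)=10 g(10,-6)=45 g(10,-4)=120 g(10,-2)=209 g(10,0)=242 g(10,2)=165
t=11: g(11,-11)=1 g(11,-9)=11 g(11,-7)=55 g(11,-5)=165 g(11,-3)=329 g(11,-1)=451 g(11,1)=407 g(11,3)=165
t=12: g(12,-12)=1 g(12,-10)=12 g(12,-8)=66 g(12,-6)=220 g(12,-4)=494 g(12,-2)=780 g(12,0)=858 g(12,2)=572
t=13: g(13,-13)=1 g(13,-11)=13 g(13,-9)=78 g(13,-7)=286 g(13,-5)=714 g(13,-3)=1274 g(13,-1)=1638 g(13,1)=1430 g(13,3)=572
t=14: g(14,-14)=1 g(14,-12)=14 g(14,-10)=91 g(14,-8)=364 g(14,-6)=1000 g(14,-4)=1988 g(14,-2)=2912 g(14,0)=3068 g(14,2)=2002
t=15: g(15,-15)=1 g(15,-13)=15 g(15,-11)=105 g(15,-9)=455 g(15,-7)=1364 g(15,-5)=2988 g(15,-3)=4900 g(15,-1)=5980 g(15,1)=5070 g(15,3)=2002
t=16: g(16,-16)=1 g(16,-14)=16 g(16,-12)=120 g(16,-10)=560 g(16,-8)=1819 g(16,-6)=4352 g(16,-4)=7888 g(16,-2)=10880 g(16,0)=11050 g(16,2)=7072
Paths never hitting 4: Σ_s g(16,s) = 43758
Paths hitting 4: 2^16 - 43758 = 21778
P = 21778/65536 = 10889/32768

Answer: 10889/32768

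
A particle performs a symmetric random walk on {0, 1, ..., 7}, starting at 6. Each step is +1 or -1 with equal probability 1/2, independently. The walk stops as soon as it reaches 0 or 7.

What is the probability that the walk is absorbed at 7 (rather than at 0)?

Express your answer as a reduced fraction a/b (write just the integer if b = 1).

Answer: 6/7

Derivation:
Symmetric walk (p = 1/2): the harmonic-function argument gives P(hit 7 before 0 | start at 6) = a/N.
P = 6/7 = 6/7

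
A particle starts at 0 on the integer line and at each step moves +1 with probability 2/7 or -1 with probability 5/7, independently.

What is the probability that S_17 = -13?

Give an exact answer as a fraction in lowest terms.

Answer: 16601562500000/232630513987207

Derivation:
To reach position -13 after 17 steps: need 2 steps of +1 and 15 steps of -1.
Number of such sequences: C(17,2) = 136
Each has probability (2/7)^2 · (5/7)^15 = 122070312500/232630513987207
P = 136 · 122070312500/232630513987207 = 16601562500000/232630513987207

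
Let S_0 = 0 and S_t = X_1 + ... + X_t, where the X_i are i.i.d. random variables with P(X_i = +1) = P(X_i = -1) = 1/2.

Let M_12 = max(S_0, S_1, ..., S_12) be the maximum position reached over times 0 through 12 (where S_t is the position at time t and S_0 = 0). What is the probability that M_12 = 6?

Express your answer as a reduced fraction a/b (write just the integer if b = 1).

Let M_12 = max(S_0,...,S_12). Use the reflection principle: for j ≥ 1, #{paths with M_12 ≥ j} = #{S_12 ≥ j} + #{S_12 ≥ j+1}.
By reflection, #{M_12 ≥ 6} = #{S_12 ≥ 6} + #{S_12 ≥ 7} = 299 + 79 = 378.
#{M_12 ≥ 7} = #{S_12 ≥ 7} + #{S_12 ≥ 8} = 79 + 79 = 158.
#{M_12 = 6} = 378 - 158 = 220.
P(M_12 = 6) = 220/4096 = 55/1024

Answer: 55/1024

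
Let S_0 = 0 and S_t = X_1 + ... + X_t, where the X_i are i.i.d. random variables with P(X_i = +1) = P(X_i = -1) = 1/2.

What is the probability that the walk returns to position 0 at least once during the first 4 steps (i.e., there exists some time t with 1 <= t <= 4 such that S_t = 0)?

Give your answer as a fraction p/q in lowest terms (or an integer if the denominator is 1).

Answer: 5/8

Derivation:
Count via complement. Let g(t,s) = #length-t paths at position s with S_1..S_t all ≠ 0.
g(t,s) = g(t-1,s-1) + g(t-1,s+1) for s ≠ 0; g(t,0) = 0.
t=0: g(0,0)=1
t=1: g(1,-1)=1 g(1,1)=1
t=2: g(2,-2)=1 g(2,2)=1
t=3: g(3,-3)=1 g(3,-1)=1 g(3,1)=1 g(3,3)=1
t=4: g(4,-4)=1 g(4,-2)=2 g(4,2)=2 g(4,4)=1
Paths never hitting 0: Σ_s g(4,s) = 6
Paths hitting 0: 2^4 - 6 = 10
P = 10/16 = 5/8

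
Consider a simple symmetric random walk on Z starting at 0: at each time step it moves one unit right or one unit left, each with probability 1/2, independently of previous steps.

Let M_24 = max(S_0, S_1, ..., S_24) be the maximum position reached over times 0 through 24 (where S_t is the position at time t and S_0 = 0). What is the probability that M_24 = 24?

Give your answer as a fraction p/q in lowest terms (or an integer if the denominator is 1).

Answer: 1/16777216

Derivation:
Let M_24 = max(S_0,...,S_24). Use the reflection principle: for j ≥ 1, #{paths with M_24 ≥ j} = #{S_24 ≥ j} + #{S_24 ≥ j+1}.
By reflection, #{M_24 ≥ 24} = #{S_24 ≥ 24} + #{S_24 ≥ 25} = 1 + 0 = 1.
#{M_24 ≥ 25} = #{S_24 ≥ 25} + #{S_24 ≥ 26} = 0 + 0 = 0.
#{M_24 = 24} = 1 - 0 = 1.
P(M_24 = 24) = 1/16777216 = 1/16777216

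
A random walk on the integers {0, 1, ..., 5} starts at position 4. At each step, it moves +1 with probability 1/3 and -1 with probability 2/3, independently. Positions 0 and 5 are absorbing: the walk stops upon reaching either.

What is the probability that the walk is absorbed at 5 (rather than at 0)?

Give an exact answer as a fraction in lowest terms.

Biased walk: p = 1/3, q = 2/3, r = q/p = 2
Gambler's ruin: P(hit 5 before 0 | start at 4) = (1 - r^a)/(1 - r^N)
r^4 = 16; r^5 = 32
P = (1 - 16) / (1 - 32) = -15 / -31 = 15/31

Answer: 15/31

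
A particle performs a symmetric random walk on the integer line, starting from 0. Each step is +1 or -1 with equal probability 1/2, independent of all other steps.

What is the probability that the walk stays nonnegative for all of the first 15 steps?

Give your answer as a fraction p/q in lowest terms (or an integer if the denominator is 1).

Let f(t,s) = #length-t paths at position s with S_1..S_t all ≥ 0.
f(t,s) = f(t-1,s-1) + f(t-1,s+1) for s ≥ 0; f(t,s) = 0 for s < 0.
t=0: f(0,0)=1
t=1: f(1,1)=1
t=2: f(2,0)=1 f(2,2)=1
t=3: f(3,1)=2 f(3,3)=1
t=4: f(4,0)=2 f(4,2)=3 f(4,4)=1
t=5: f(5,1)=5 f(5,3)=4 f(5,5)=1
t=6: f(6,0)=5 f(6,2)=9 f(6,4)=5 f(6,6)=1
t=7: f(7,1)=14 f(7,3)=14 f(7,5)=6 f(7,7)=1
t=8: f(8,0)=14 f(8,2)=28 f(8,4)=20 f(8,6)=7 f(8,8)=1
t=9: f(9,1)=42 f(9,3)=48 f(9,5)=27 f(9,7)=8 f(9,9)=1
t=10: f(10,0)=42 f(10,2)=90 f(10,4)=75 f(10,6)=35 f(10,8)=9 f(10,10)=1
t=11: f(11,1)=132 f(11,3)=165 f(11,5)=110 f(11,7)=44 f(11,9)=10 f(11,11)=1
t=12: f(12,0)=132 f(12,2)=297 f(12,4)=275 f(12,6)=154 f(12,8)=54 f(12,10)=11 f(12,12)=1
t=13: f(13,1)=429 f(13,3)=572 f(13,5)=429 f(13,7)=208 f(13,9)=65 f(13,11)=12 f(13,13)=1
t=14: f(14,0)=429 f(14,2)=1001 f(14,4)=1001 f(14,6)=637 f(14,8)=273 f(14,10)=77 f(14,12)=13 f(14,14)=1
t=15: f(15,1)=1430 f(15,3)=2002 f(15,5)=1638 f(15,7)=910 f(15,9)=350 f(15,11)=90 f(15,13)=14 f(15,15)=1
Σ_s f(15,s) = 6435
P = 6435/32768 = 6435/32768

Answer: 6435/32768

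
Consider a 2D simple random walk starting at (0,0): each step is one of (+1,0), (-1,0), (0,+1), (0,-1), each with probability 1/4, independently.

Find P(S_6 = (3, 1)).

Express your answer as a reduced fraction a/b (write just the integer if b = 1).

Let h be the number of horizontal steps (so 6-h are vertical). To end at (3,1) need (h+3)/2 right-steps and ((6-h)+1)/2 up-steps.
Sum over h with 3 ≤ h ≤ 5, h ≡ 1 (mod 2), 6-h ≡ 1 (mod 2):
h=3: C(6,3)·C(3,3)·C(3,2) = 20·1·3 = 60
h=5: C(6,5)·C(5,4)·C(1,1) = 6·5·1 = 30
Total favorable: 90
Total paths: 4^6 = 4096
P = 90/4096 = 45/2048

Answer: 45/2048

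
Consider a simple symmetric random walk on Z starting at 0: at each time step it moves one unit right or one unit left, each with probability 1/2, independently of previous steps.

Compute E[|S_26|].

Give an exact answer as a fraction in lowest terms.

Answer: 16900975/4194304

Derivation:
S_26 takes values m ≡ 0 (mod 2) with |m| ≤ 26; P(S_26=m) = C(26,(26+m)/2)/2^26.
Total paths: 2^26 = 67108864
Distribution: P(S=-26)=1/67108864, P(S=-24)=26/67108864, P(S=-22)=325/67108864, P(S=-20)=2600/67108864, P(S=-18)=14950/67108864, P(S=-16)=65780/67108864, P(S=-14)=230230/67108864, P(S=-12)=657800/67108864, P(S=-10)=1562275/67108864, P(S=-8)=3124550/67108864, P(S=-6)=5311735/67108864, P(S=-4)=7726160/67108864, P(S=-2)=9657700/67108864, P(S=0)=10400600/67108864, P(S=2)=9657700/67108864, P(S=4)=7726160/67108864, P(S=6)=5311735/67108864, P(S=8)=3124550/67108864, P(S=10)=1562275/67108864, P(S=12)=657800/67108864, P(S=14)=230230/67108864, P(S=16)=65780/67108864, P(S=18)=14950/67108864, P(S=20)=2600/67108864, P(S=22)=325/67108864, P(S=24)=26/67108864, P(S=26)=1/67108864
E[|S_26|] = Σ_m |m|·P(S_26=m) = 270415600/67108864 = 16900975/4194304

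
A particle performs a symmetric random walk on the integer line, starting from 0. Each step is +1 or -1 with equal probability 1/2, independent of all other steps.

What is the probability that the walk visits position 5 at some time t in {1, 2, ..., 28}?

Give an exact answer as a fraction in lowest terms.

Count via complement. Let g(t,s) = #length-t paths at position s with S_1..S_t all ≠ 5.
g(t,s) = g(t-1,s-1) + g(t-1,s+1) for s ≠ 5; g(t,5) = 0.
t=0: g(0,0)=1
t=1: g(1,-1)=1 g(1,1)=1
t=2: g(2,-2)=1 g(2,0)=2 g(2,2)=1
t=3: g(3,-3)=1 g(3,-1)=3 g(3,1)=3 g(3,3)=1
t=4: g(4,-4)=1 g(4,-2)=4 g(4,0)=6 g(4,2)=4 g(4,4)=1
t=5: g(5,-5)=1 g(5,-3)=5 g(5,-1)=10 g(5,1)=10 g(5,3)=5
t=6: g(6,-6)=1 g(6,-4)=6 g(6,-2)=15 g(6,0)=20 g(6,2)=15 g(6,4)=5
t=7: g(7,-7)=1 g(7,-5)=7 g(7,-3)=21 g(7,-1)=35 g(7,1)=35 g(7,3)=20
t=8: g(8,-8)=1 g(8,-6)=8 g(8,-4)=28 g(8,-2)=56 g(8,0)=70 g(8,2)=55 g(8,4)=20
t=9: g(9,-9)=1 g(9,-7)=9 g(9,-5)=36 g(9,-3)=84 g(9,-1)=126 g(9,1)=125 g(9,3)=75
t=10: g(10,-10)=1 g(10,-8)=10 g(10,-6)=45 g(10,-4)=120 g(10,-2)=210 g(10,0)=251 g(10,2)=200 g(10,4)=75
t=11: g(11,-11)=1 g(11,-9)=11 g(11,-7)=55 g(11,-5)=165 g(11,-3)=330 g(11,-1)=461 g(11,1)=451 g(11,3)=275
t=12: g(12,-12)=1 g(12,-10)=12 g(12,-8)=66 g(12,-6)=220 g(12,-4)=495 g(12,-2)=791 g(12,0)=912 g(12,2)=726 g(12,4)=275
t=13: g(13,-13)=1 g(13,-11)=13 g(13,-9)=78 g(13,-7)=286 g(13,-5)=715 g(13,-3)=1286 g(13,-1)=1703 g(13,1)=1638 g(13,3)=1001
t=14: g(14,-14)=1 g(14,-12)=14 g(14,-10)=91 g(14,-8)=364 g(14,-6)=1001 g(14,-4)=2001 g(14,-2)=2989 g(14,0)=3341 g(14,2)=2639 g(14,4)=1001
t=15: g(15,-15)=1 g(15,-13)=15 g(15,-11)=105 g(15,-9)=455 g(15,-7)=1365 g(15,-5)=3002 g(15,-3)=4990 g(15,-1)=6330 g(15,1)=5980 g(15,3)=3640
t=16: g(16,-16)=1 g(16,-14)=16 g(16,-12)=120 g(16,-10)=560 g(16,-8)=1820 g(16,-6)=4367 g(16,-4)=7992 g(16,-2)=11320 g(16,0)=12310 g(16,2)=9620 g(16,4)=3640
t=17: g(17,-17)=1 g(17,-15)=17 g(17,-13)=136 g(17,-11)=680 g(17,-9)=2380 g(17,-7)=6187 g(17,-5)=12359 g(17,-3)=19312 g(17,-1)=23630 g(17,1)=21930 g(17,3)=13260
t=18: g(18,-18)=1 g(18,-16)=18 g(18,-14)=153 g(18,-12)=816 g(18,-10)=3060 g(18,-8)=8567 g(18,-6)=18546 g(18,-4)=31671 g(18,-2)=42942 g(18,0)=45560 g(18,2)=35190 g(18,4)=13260
t=19: g(19,-19)=1 g(19,-17)=19 g(19,-15)=171 g(19,-13)=969 g(19,-11)=3876 g(19,-9)=11627 g(19,-7)=27113 g(19,-5)=50217 g(19,-3)=74613 g(19,-1)=88502 g(19,1)=80750 g(19,3)=48450
t=20: g(20,-20)=1 g(20,-18)=20 g(20,-16)=190 g(20,-14)=1140 g(20,-12)=4845 g(20,-10)=15503 g(20,-8)=38740 g(20,-6)=77330 g(20,-4)=124830 g(20,-2)=163115 g(20,0)=169252 g(20,2)=129200 g(20,4)=48450
t=21: g(21,-21)=1 g(21,-19)=21 g(21,-17)=210 g(21,-15)=1330 g(21,-13)=5985 g(21,-11)=20348 g(21,-9)=54243 g(21,-7)=116070 g(21,-5)=202160 g(21,-3)=287945 g(21,-1)=332367 g(21,1)=298452 g(21,3)=177650
t=22: g(22,-22)=1 g(22,-20)=22 g(22,-18)=231 g(22,-16)=1540 g(22,-14)=7315 g(22,-12)=26333 g(22,-10)=74591 g(22,-8)=170313 g(22,-6)=318230 g(22,-4)=490105 g(22,-2)=620312 g(22,0)=630819 g(22,2)=476102 g(22,4)=177650
t=23: g(23,-23)=1 g(23,-21)=23 g(23,-19)=253 g(23,-17)=1771 g(23,-15)=8855 g(23,-13)=33648 g(23,-11)=100924 g(23,-9)=244904 g(23,-7)=488543 g(23,-5)=808335 g(23,-3)=1110417 g(23,-1)=1251131 g(23,1)=1106921 g(23,3)=653752
t=24: g(24,-24)=1 g(24,-22)=24 g(24,-20)=276 g(24,-18)=2024 g(24,-16)=10626 g(24,-14)=42503 g(24,-12)=134572 g(24,-10)=345828 g(24,-8)=733447 g(24,-6)=1296878 g(24,-4)=1918752 g(24,-2)=2361548 g(24,0)=2358052 g(24,2)=1760673 g(24,4)=653752
t=25: g(25,-25)=1 g(25,-23)=25 g(25,-21)=300 g(25,-19)=2300 g(25,-17)=12650 g(25,-15)=53129 g(25,-13)=177075 g(25,-11)=480400 g(25,-9)=1079275 g(25,-7)=2030325 g(25,-5)=3215630 g(25,-3)=4280300 g(25,-1)=4719600 g(25,1)=4118725 g(25,3)=2414425
t=26: g(26,-26)=1 g(26,-24)=26 g(26,-22)=325 g(26,-20)=2600 g(26,-18)=14950 g(26,-16)=65779 g(26,-14)=230204 g(26,-12)=657475 g(26,-10)=1559675 g(26,-8)=3109600 g(26,-6)=5245955 g(26,-4)=7495930 g(26,-2)=8999900 g(26,0)=8838325 g(26,2)=6533150 g(26,4)=2414425
t=27: g(27,-27)=1 g(27,-25)=27 g(27,-23)=351 g(27,-21)=2925 g(27,-19)=17550 g(27,-17)=80729 g(27,-15)=295983 g(27,-13)=887679 g(27,-11)=2217150 g(27,-9)=4669275 g(27,-7)=8355555 g(27,-5)=12741885 g(27,-3)=16495830 g(27,-1)=17838225 g(27,1)=15371475 g(27,3)=8947575
t=28: g(28,-28)=1 g(28,-26)=28 g(28,-24)=378 g(28,-22)=3276 g(28,-20)=20475 g(28,-18)=98279 g(28,-16)=376712 g(28,-14)=1183662 g(28,-12)=3104829 g(28,-10)=6886425 g(28,-8)=13024830 g(28,-6)=21097440 g(28,-4)=29237715 g(28,-2)=34334055 g(28,0)=33209700 g(28,2)=24319050 g(28,4)=8947575
Paths never hitting 5: Σ_s g(28,s) = 175844430
Paths hitting 5: 2^28 - 175844430 = 92591026
P = 92591026/268435456 = 46295513/134217728

Answer: 46295513/134217728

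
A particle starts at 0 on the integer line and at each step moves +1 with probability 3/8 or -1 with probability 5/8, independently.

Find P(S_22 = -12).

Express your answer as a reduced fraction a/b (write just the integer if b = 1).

To reach position -12 after 22 steps: need 5 steps of +1 and 17 steps of -1.
Number of such sequences: C(22,5) = 26334
Each has probability (3/8)^5 · (5/8)^17 = 185394287109375/73786976294838206464
P = 26334 · 185394287109375/73786976294838206464 = 2441086578369140625/36893488147419103232

Answer: 2441086578369140625/36893488147419103232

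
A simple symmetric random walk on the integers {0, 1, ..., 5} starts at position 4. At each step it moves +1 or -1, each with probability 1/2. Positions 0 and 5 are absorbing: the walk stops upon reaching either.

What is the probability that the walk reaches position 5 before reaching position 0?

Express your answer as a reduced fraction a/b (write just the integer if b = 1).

Symmetric walk (p = 1/2): the harmonic-function argument gives P(hit 5 before 0 | start at 4) = a/N.
P = 4/5 = 4/5

Answer: 4/5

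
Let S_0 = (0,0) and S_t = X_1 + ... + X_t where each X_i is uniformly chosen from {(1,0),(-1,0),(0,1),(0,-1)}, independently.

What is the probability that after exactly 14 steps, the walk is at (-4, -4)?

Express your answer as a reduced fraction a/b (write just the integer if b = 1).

Let h be the number of horizontal steps (so 14-h are vertical). To end at (-4,-4) need (h-4)/2 right-steps and ((14-h)-4)/2 up-steps.
Sum over h with 4 ≤ h ≤ 10, h ≡ 0 (mod 2), 14-h ≡ 0 (mod 2):
h=4: C(14,4)·C(4,0)·C(10,3) = 1001·1·120 = 120120
h=6: C(14,6)·C(6,1)·C(8,2) = 3003·6·28 = 504504
h=8: C(14,8)·C(8,2)·C(6,1) = 3003·28·6 = 504504
h=10: C(14,10)·C(10,3)·C(4,0) = 1001·120·1 = 120120
Total favorable: 1249248
Total paths: 4^14 = 268435456
P = 1249248/268435456 = 39039/8388608

Answer: 39039/8388608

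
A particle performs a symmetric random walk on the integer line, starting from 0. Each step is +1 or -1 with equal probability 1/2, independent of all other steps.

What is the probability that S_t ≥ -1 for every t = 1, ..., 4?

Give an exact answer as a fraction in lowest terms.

Let f(t,s) = #length-t paths at position s with S_1..S_t all ≥ -1.
f(t,s) = f(t-1,s-1) + f(t-1,s+1) for s ≥ -1; f(t,s) = 0 for s < -1.
t=0: f(0,0)=1
t=1: f(1,-1)=1 f(1,1)=1
t=2: f(2,0)=2 f(2,2)=1
t=3: f(3,-1)=2 f(3,1)=3 f(3,3)=1
t=4: f(4,0)=5 f(4,2)=4 f(4,4)=1
Σ_s f(4,s) = 10
P = 10/16 = 5/8

Answer: 5/8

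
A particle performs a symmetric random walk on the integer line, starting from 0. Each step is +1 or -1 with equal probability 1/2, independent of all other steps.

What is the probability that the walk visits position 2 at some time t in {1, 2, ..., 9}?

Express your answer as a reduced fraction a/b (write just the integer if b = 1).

Answer: 65/128

Derivation:
Count via complement. Let g(t,s) = #length-t paths at position s with S_1..S_t all ≠ 2.
g(t,s) = g(t-1,s-1) + g(t-1,s+1) for s ≠ 2; g(t,2) = 0.
t=0: g(0,0)=1
t=1: g(1,-1)=1 g(1,1)=1
t=2: g(2,-2)=1 g(2,0)=2
t=3: g(3,-3)=1 g(3,-1)=3 g(3,1)=2
t=4: g(4,-4)=1 g(4,-2)=4 g(4,0)=5
t=5: g(5,-5)=1 g(5,-3)=5 g(5,-1)=9 g(5,1)=5
t=6: g(6,-6)=1 g(6,-4)=6 g(6,-2)=14 g(6,0)=14
t=7: g(7,-7)=1 g(7,-5)=7 g(7,-3)=20 g(7,-1)=28 g(7,1)=14
t=8: g(8,-8)=1 g(8,-6)=8 g(8,-4)=27 g(8,-2)=48 g(8,0)=42
t=9: g(9,-9)=1 g(9,-7)=9 g(9,-5)=35 g(9,-3)=75 g(9,-1)=90 g(9,1)=42
Paths never hitting 2: Σ_s g(9,s) = 252
Paths hitting 2: 2^9 - 252 = 260
P = 260/512 = 65/128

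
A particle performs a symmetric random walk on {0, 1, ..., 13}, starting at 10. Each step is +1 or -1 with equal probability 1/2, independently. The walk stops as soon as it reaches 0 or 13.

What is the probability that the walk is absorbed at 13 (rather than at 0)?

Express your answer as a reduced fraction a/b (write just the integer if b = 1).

Symmetric walk (p = 1/2): the harmonic-function argument gives P(hit 13 before 0 | start at 10) = a/N.
P = 10/13 = 10/13

Answer: 10/13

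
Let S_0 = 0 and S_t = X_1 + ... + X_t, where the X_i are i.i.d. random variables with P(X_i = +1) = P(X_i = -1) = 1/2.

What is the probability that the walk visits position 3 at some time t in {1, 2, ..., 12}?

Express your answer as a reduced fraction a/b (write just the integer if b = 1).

Count via complement. Let g(t,s) = #length-t paths at position s with S_1..S_t all ≠ 3.
g(t,s) = g(t-1,s-1) + g(t-1,s+1) for s ≠ 3; g(t,3) = 0.
t=0: g(0,0)=1
t=1: g(1,-1)=1 g(1,1)=1
t=2: g(2,-2)=1 g(2,0)=2 g(2,2)=1
t=3: g(3,-3)=1 g(3,-1)=3 g(3,1)=3
t=4: g(4,-4)=1 g(4,-2)=4 g(4,0)=6 g(4,2)=3
t=5: g(5,-5)=1 g(5,-3)=5 g(5,-1)=10 g(5,1)=9
t=6: g(6,-6)=1 g(6,-4)=6 g(6,-2)=15 g(6,0)=19 g(6,2)=9
t=7: g(7,-7)=1 g(7,-5)=7 g(7,-3)=21 g(7,-1)=34 g(7,1)=28
t=8: g(8,-8)=1 g(8,-6)=8 g(8,-4)=28 g(8,-2)=55 g(8,0)=62 g(8,2)=28
t=9: g(9,-9)=1 g(9,-7)=9 g(9,-5)=36 g(9,-3)=83 g(9,-1)=117 g(9,1)=90
t=10: g(10,-10)=1 g(10,-8)=10 g(10,-6)=45 g(10,-4)=119 g(10,-2)=200 g(10,0)=207 g(10,2)=90
t=11: g(11,-11)=1 g(11,-9)=11 g(11,-7)=55 g(11,-5)=164 g(11,-3)=319 g(11,-1)=407 g(11,1)=297
t=12: g(12,-12)=1 g(12,-10)=12 g(12,-8)=66 g(12,-6)=219 g(12,-4)=483 g(12,-2)=726 g(12,0)=704 g(12,2)=297
Paths never hitting 3: Σ_s g(12,s) = 2508
Paths hitting 3: 2^12 - 2508 = 1588
P = 1588/4096 = 397/1024

Answer: 397/1024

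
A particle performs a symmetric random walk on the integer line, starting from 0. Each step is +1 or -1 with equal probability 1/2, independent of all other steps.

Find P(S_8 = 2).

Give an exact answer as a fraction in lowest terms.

To reach position 2 after 8 steps: need 5 steps of +1 and 3 of -1.
Favorable paths: C(8,5) = 56
Total paths: 2^8 = 256
P = 56/256 = 7/32

Answer: 7/32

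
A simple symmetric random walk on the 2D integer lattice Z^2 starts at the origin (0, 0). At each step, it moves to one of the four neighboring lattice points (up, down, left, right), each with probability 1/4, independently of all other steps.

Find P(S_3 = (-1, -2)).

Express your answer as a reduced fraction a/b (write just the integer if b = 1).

Answer: 3/64

Derivation:
Let h be the number of horizontal steps (so 3-h are vertical). To end at (-1,-2) need (h-1)/2 right-steps and ((3-h)-2)/2 up-steps.
Sum over h with 1 ≤ h ≤ 1, h ≡ 1 (mod 2), 3-h ≡ 0 (mod 2):
h=1: C(3,1)·C(1,0)·C(2,0) = 3·1·1 = 3
Total favorable: 3
Total paths: 4^3 = 64
P = 3/64 = 3/64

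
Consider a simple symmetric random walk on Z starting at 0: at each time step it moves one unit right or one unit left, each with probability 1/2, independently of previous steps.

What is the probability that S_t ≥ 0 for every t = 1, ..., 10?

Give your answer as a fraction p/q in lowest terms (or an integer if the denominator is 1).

Let f(t,s) = #length-t paths at position s with S_1..S_t all ≥ 0.
f(t,s) = f(t-1,s-1) + f(t-1,s+1) for s ≥ 0; f(t,s) = 0 for s < 0.
t=0: f(0,0)=1
t=1: f(1,1)=1
t=2: f(2,0)=1 f(2,2)=1
t=3: f(3,1)=2 f(3,3)=1
t=4: f(4,0)=2 f(4,2)=3 f(4,4)=1
t=5: f(5,1)=5 f(5,3)=4 f(5,5)=1
t=6: f(6,0)=5 f(6,2)=9 f(6,4)=5 f(6,6)=1
t=7: f(7,1)=14 f(7,3)=14 f(7,5)=6 f(7,7)=1
t=8: f(8,0)=14 f(8,2)=28 f(8,4)=20 f(8,6)=7 f(8,8)=1
t=9: f(9,1)=42 f(9,3)=48 f(9,5)=27 f(9,7)=8 f(9,9)=1
t=10: f(10,0)=42 f(10,2)=90 f(10,4)=75 f(10,6)=35 f(10,8)=9 f(10,10)=1
Σ_s f(10,s) = 252
P = 252/1024 = 63/256

Answer: 63/256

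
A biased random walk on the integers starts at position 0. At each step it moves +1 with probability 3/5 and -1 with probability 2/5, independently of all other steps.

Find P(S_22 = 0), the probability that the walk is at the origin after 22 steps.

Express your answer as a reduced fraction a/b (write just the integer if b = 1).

To be at 0 after 22 steps: need exactly 11 steps of +1 and 11 of -1.
Number of such sequences: C(22,11) = 705432
Each has probability (3/5)^11 · (2/5)^11 = 362797056/2384185791015625
P = 705432 · 362797056/2384185791015625 = 255928652808192/2384185791015625

Answer: 255928652808192/2384185791015625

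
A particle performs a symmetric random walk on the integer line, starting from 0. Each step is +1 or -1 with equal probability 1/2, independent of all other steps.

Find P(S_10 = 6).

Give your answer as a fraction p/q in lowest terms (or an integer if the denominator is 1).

To reach position 6 after 10 steps: need 8 steps of +1 and 2 of -1.
Favorable paths: C(10,8) = 45
Total paths: 2^10 = 1024
P = 45/1024 = 45/1024

Answer: 45/1024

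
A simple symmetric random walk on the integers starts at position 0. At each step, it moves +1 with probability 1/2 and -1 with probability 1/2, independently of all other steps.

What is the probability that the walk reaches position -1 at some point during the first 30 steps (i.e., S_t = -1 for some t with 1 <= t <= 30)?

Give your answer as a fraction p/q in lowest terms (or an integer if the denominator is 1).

Answer: 57414019/67108864

Derivation:
Count via complement. Let g(t,s) = #length-t paths at position s with S_1..S_t all ≠ -1.
g(t,s) = g(t-1,s-1) + g(t-1,s+1) for s ≠ -1; g(t,-1) = 0.
t=0: g(0,0)=1
t=1: g(1,1)=1
t=2: g(2,0)=1 g(2,2)=1
t=3: g(3,1)=2 g(3,3)=1
t=4: g(4,0)=2 g(4,2)=3 g(4,4)=1
t=5: g(5,1)=5 g(5,3)=4 g(5,5)=1
t=6: g(6,0)=5 g(6,2)=9 g(6,4)=5 g(6,6)=1
t=7: g(7,1)=14 g(7,3)=14 g(7,5)=6 g(7,7)=1
t=8: g(8,0)=14 g(8,2)=28 g(8,4)=20 g(8,6)=7 g(8,8)=1
t=9: g(9,1)=42 g(9,3)=48 g(9,5)=27 g(9,7)=8 g(9,9)=1
t=10: g(10,0)=42 g(10,2)=90 g(10,4)=75 g(10,6)=35 g(10,8)=9 g(10,10)=1
t=11: g(11,1)=132 g(11,3)=165 g(11,5)=110 g(11,7)=44 g(11,9)=10 g(11,11)=1
t=12: g(12,0)=132 g(12,2)=297 g(12,4)=275 g(12,6)=154 g(12,8)=54 g(12,10)=11 g(12,12)=1
t=13: g(13,1)=429 g(13,3)=572 g(13,5)=429 g(13,7)=208 g(13,9)=65 g(13,11)=12 g(13,13)=1
t=14: g(14,0)=429 g(14,2)=1001 g(14,4)=1001 g(14,6)=637 g(14,8)=273 g(14,10)=77 g(14,12)=13 g(14,14)=1
t=15: g(15,1)=1430 g(15,3)=2002 g(15,5)=1638 g(15,7)=910 g(15,9)=350 g(15,11)=90 g(15,13)=14 g(15,15)=1
t=16: g(16,0)=1430 g(16,2)=3432 g(16,4)=3640 g(16,6)=2548 g(16,8)=1260 g(16,10)=440 g(16,12)=104 g(16,14)=15 g(16,16)=1
t=17: g(17,1)=4862 g(17,3)=7072 g(17,5)=6188 g(17,7)=3808 g(17,9)=1700 g(17,11)=544 g(17,13)=119 g(17,15)=16 g(17,17)=1
t=18: g(18,0)=4862 g(18,2)=11934 g(18,4)=13260 g(18,6)=9996 g(18,8)=5508 g(18,10)=2244 g(18,12)=663 g(18,14)=135 g(18,16)=17 g(18,18)=1
t=19: g(19,1)=16796 g(19,3)=25194 g(19,5)=23256 g(19,7)=15504 g(19,9)=7752 g(19,11)=2907 g(19,13)=798 g(19,15)=152 g(19,17)=18 g(19,19)=1
t=20: g(20,0)=16796 g(20,2)=41990 g(20,4)=48450 g(20,6)=38760 g(20,8)=23256 g(20,10)=10659 g(20,12)=3705 g(20,14)=950 g(20,16)=170 g(20,18)=19 g(20,20)=1
t=21: g(21,1)=58786 g(21,3)=90440 g(21,5)=87210 g(21,7)=62016 g(21,9)=33915 g(21,11)=14364 g(21,13)=4655 g(21,15)=1120 g(21,17)=189 g(21,19)=20 g(21,21)=1
t=22: g(22,0)=58786 g(22,2)=149226 g(22,4)=177650 g(22,6)=149226 g(22,8)=95931 g(22,10)=48279 g(22,12)=19019 g(22,14)=5775 g(22,16)=1309 g(22,18)=209 g(22,20)=21 g(22,22)=1
t=23: g(23,1)=208012 g(23,3)=326876 g(23,5)=326876 g(23,7)=245157 g(23,9)=144210 g(23,11)=67298 g(23,13)=24794 g(23,15)=7084 g(23,17)=1518 g(23,19)=230 g(23,21)=22 g(23,23)=1
t=24: g(24,0)=208012 g(24,2)=534888 g(24,4)=653752 g(24,6)=572033 g(24,8)=389367 g(24,10)=211508 g(24,12)=92092 g(24,14)=31878 g(24,16)=8602 g(24,18)=1748 g(24,20)=252 g(24,22)=23 g(24,24)=1
t=25: g(25,1)=742900 g(25,3)=1188640 g(25,5)=1225785 g(25,7)=961400 g(25,9)=600875 g(25,11)=303600 g(25,13)=123970 g(25,15)=40480 g(25,17)=10350 g(25,19)=2000 g(25,21)=275 g(25,23)=24 g(25,25)=1
t=26: g(26,0)=742900 g(26,2)=1931540 g(26,4)=2414425 g(26,6)=2187185 g(26,8)=1562275 g(26,10)=904475 g(26,12)=427570 g(26,14)=164450 g(26,16)=50830 g(26,18)=12350 g(26,20)=2275 g(26,22)=299 g(26,24)=25 g(26,26)=1
t=27: g(27,1)=2674440 g(27,3)=4345965 g(27,5)=4601610 g(27,7)=3749460 g(27,9)=2466750 g(27,11)=1332045 g(27,13)=592020 g(27,15)=215280 g(27,17)=63180 g(27,19)=14625 g(27,21)=2574 g(27,23)=324 g(27,25)=26 g(27,27)=1
t=28: g(28,0)=2674440 g(28,2)=7020405 g(28,4)=8947575 g(28,6)=8351070 g(28,8)=6216210 g(28,10)=3798795 g(28,12)=1924065 g(28,14)=807300 g(28,16)=278460 g(28,18)=77805 g(28,20)=17199 g(28,22)=2898 g(28,24)=350 g(28,26)=27 g(28,28)=1
t=29: g(29,1)=9694845 g(29,3)=15967980 g(29,5)=17298645 g(29,7)=14567280 g(29,9)=10015005 g(29,11)=5722860 g(29,13)=2731365 g(29,15)=1085760 g(29,17)=356265 g(29,19)=95004 g(29,21)=20097 g(29,23)=3248 g(29,25)=377 g(29,27)=28 g(29,29)=1
t=30: g(30,0)=9694845 g(30,2)=25662825 g(30,4)=33266625 g(30,6)=31865925 g(30,8)=24582285 g(30,10)=15737865 g(30,12)=8454225 g(30,14)=3817125 g(30,16)=1442025 g(30,18)=451269 g(30,20)=115101 g(30,22)=23345 g(30,24)=3625 g(30,26)=405 g(30,28)=29 g(30,30)=1
Paths never hitting -1: Σ_s g(30,s) = 155117520
Paths hitting -1: 2^30 - 155117520 = 918624304
P = 918624304/1073741824 = 57414019/67108864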